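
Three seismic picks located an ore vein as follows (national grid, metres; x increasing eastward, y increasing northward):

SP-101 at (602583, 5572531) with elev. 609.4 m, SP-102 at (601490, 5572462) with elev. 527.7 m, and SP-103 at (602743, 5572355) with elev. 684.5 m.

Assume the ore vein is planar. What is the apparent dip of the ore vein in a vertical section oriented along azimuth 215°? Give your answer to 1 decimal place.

12.6°

Two edge vectors: SP-101→SP-102 = (-1093, -69, -81.7), SP-101→SP-103 = (160, -176, 75.1).
Normal n = (SP-101→SP-102) × (SP-101→SP-103) = (-19561.1, 69012.3, 203408).
So ∂z/∂x = −n_x/n_z = 0.09617 and ∂z/∂y = −n_y/n_z = −0.33928.
Unit vector along 215° is (sin 215°, cos 215°) = (-0.5736, -0.8192).
Slope in that direction = a·(-0.5736) + b·(-0.8192) = 0.22276.
Apparent dip = arctan|0.22276| = 12.6° (true dip is 19.4°, so apparent ≤ true as expected).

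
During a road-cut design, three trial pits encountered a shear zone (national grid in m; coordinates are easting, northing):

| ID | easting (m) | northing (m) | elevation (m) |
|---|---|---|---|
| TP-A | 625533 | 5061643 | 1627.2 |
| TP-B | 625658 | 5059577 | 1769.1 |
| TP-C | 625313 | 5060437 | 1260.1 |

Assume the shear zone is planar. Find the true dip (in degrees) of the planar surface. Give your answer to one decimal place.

Let the plane be z = a·easting + b·northing + c.
TP-B−TP-A: 125a − 2066b = 141.9;  TP-C−TP-A: −220a − 1206b = −367.1.
Solving gives a = 1.53578, b = 0.02424.
Gradient magnitude |∇z| = √(a² + b²) = √(2.35861 + 0.00059) = 1.53597.
True dip = arctan(1.53597) = 56.9°, dipping toward W (azimuth ≈ 269°).

56.9°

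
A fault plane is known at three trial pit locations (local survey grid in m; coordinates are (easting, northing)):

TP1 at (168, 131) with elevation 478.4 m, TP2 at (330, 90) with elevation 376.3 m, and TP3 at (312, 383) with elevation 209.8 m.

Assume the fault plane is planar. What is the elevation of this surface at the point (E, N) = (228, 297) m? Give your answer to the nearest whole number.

329 m

Let the plane be z = a·E + b·N + c.
TP2−TP1: 162a − 41b = −102.1;  TP3−TP1: 144a + 252b = −268.6.
Solving gives a = −0.78629, b = −0.61656.
Then c = 478.4 − a·168 − b·131 = 691.27.
At (228, 297): z = −179.3 − 183.1 + 691.27 = 328.9 m.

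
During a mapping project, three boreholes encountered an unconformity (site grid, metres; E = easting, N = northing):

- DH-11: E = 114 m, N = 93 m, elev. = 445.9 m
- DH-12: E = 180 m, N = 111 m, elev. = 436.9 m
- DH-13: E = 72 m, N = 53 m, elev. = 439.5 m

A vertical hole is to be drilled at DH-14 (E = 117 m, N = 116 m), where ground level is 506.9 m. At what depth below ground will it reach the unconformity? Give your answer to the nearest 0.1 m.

52.0 m

Let the plane be z = a·E + b·N + c.
DH-12−DH-11: 66a + 18b = −9;  DH-13−DH-11: −42a − 40b = −6.4.
Solving gives a = −0.25223, b = 0.42484.
Then c = 445.9 − a·114 − b·93 = 435.14.
At (117, 116): z_contact = −29.51 + 49.28 + 435.14 = 454.91 m.
Depth below ground = 506.9 − 454.91 = 52.0 m.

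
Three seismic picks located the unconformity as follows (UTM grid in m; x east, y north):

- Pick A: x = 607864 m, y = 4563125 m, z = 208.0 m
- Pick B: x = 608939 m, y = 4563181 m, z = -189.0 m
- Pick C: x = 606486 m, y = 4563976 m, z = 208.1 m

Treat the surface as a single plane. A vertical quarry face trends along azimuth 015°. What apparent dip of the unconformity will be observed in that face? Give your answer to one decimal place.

Let the plane be z = a·x + b·y + c.
Pick B−Pick A: 1075a + 56b = −397;  Pick C−Pick A: −1378a + 851b = 0.1.
Solving gives a = −0.34058, b = −0.55137.
Unit vector along 015° is (sin 15°, cos 15°) = (0.2588, 0.9659).
Slope in that direction = a·(0.2588) + b·(0.9659) = −0.62073.
Apparent dip = arctan|0.62073| = 31.8° (true dip is 32.9°, so apparent ≤ true as expected).

31.8°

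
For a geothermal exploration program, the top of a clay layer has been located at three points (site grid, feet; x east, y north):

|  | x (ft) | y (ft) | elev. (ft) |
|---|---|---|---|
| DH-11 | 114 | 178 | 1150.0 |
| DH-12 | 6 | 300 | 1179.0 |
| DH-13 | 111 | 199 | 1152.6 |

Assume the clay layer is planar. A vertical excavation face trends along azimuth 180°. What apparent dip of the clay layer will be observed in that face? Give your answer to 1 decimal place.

Two edge vectors: DH-11→DH-12 = (-108, 122, 29), DH-11→DH-13 = (-3, 21, 2.6).
Normal n = (DH-11→DH-12) × (DH-11→DH-13) = (-291.8, 193.8, -1902).
So ∂z/∂x = −n_x/n_z = −0.15342 and ∂z/∂y = −n_y/n_z = 0.10189.
Unit vector along 180° is (sin 180°, cos 180°) = (0.0000, -1.0000).
Slope in that direction = a·(0.0000) + b·(-1.0000) = −0.10189.
Apparent dip = arctan|0.10189| = 5.8° (true dip is 10.4°, so apparent ≤ true as expected).

5.8°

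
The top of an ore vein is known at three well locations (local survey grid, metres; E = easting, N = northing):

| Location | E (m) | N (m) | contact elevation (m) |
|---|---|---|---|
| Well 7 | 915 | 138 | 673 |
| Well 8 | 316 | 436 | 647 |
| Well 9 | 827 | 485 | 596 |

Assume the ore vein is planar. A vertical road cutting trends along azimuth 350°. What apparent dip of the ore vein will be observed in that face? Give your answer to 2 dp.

12.65°

Let the plane be z = a·E + b·N + c.
Well 8−Well 7: −599a + 298b = −26;  Well 9−Well 7: −88a + 347b = −77.
Solving gives a = −0.07666, b = −0.24134.
Unit vector along 350° is (sin 350°, cos 350°) = (-0.1736, 0.9848).
Slope in that direction = a·(-0.1736) + b·(0.9848) = −0.22436.
Apparent dip = arctan|0.22436| = 12.65° (true dip is 14.2°, so apparent ≤ true as expected).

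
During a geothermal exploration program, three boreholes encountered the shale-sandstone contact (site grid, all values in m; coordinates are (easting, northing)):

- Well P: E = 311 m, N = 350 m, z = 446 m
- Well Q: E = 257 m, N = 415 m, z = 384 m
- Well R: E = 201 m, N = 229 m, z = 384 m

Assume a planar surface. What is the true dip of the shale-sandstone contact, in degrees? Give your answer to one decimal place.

41.4°

Let the plane be z = a·E + b·N + c.
Well Q−Well P: −54a + 65b = −62;  Well R−Well P: −110a − 121b = −62.
Solving gives a = 0.84274, b = −0.25373.
Gradient magnitude |∇z| = √(a² + b²) = √(0.71020 + 0.06438) = 0.88010.
True dip = arctan(0.88010) = 41.4°, dipping toward WNW (azimuth ≈ 287°).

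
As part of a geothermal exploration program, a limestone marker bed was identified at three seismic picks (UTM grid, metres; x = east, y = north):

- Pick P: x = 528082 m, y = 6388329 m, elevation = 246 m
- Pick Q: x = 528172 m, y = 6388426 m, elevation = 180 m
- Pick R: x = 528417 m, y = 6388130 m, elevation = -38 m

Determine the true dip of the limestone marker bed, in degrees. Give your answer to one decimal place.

Let the plane be z = a·x + b·y + c.
Pick Q−Pick P: 90a + 97b = −66;  Pick R−Pick P: 335a − 199b = −284.
Solving gives a = −0.80710, b = 0.06845.
Gradient magnitude |∇z| = √(a² + b²) = √(0.65141 + 0.00468) = 0.81000.
True dip = arctan(0.81000) = 39.0°, dipping toward E (azimuth ≈ 095°).

39.0°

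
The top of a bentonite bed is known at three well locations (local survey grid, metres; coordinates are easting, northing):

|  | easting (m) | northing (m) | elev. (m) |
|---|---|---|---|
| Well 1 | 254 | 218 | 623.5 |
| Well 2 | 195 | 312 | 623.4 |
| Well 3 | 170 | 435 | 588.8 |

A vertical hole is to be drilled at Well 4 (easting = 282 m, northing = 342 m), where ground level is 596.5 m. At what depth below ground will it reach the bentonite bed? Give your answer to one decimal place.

Two edge vectors: Well 1→Well 2 = (-59, 94, -0.1), Well 1→Well 3 = (-84, 217, -34.7).
Normal n = (Well 1→Well 2) × (Well 1→Well 3) = (-3240.1, -2038.9, -4907).
So ∂z/∂easting = −n_x/n_z = −0.66030 and ∂z/∂northing = −n_y/n_z = −0.41551.
Intercept c from Well 1: 623.5 + 167.72 + 90.58 = 881.80.
At (282, 342): z_contact = −186.21 − 142.10 + 881.80 = 553.49 m.
Depth below ground = 596.5 − 553.49 = 43.0 m.

43.0 m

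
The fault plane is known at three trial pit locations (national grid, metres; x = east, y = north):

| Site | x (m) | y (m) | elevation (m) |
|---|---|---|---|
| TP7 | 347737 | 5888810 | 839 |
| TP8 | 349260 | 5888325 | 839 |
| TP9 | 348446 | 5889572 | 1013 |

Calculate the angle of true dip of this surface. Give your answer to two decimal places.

10.47°

Two edge vectors: TP7→TP8 = (1523, -485, 0), TP7→TP9 = (709, 762, 174).
Normal n = (TP7→TP8) × (TP7→TP9) = (-84390, -265002, 1504391).
So ∂z/∂x = −n_x/n_z = 0.05610 and ∂z/∂y = −n_y/n_z = 0.17615.
Gradient magnitude |∇z| = √(a² + b²) = √(0.00315 + 0.03103) = 0.18487.
True dip = arctan(0.18487) = 10.47°, dipping toward SSW (azimuth ≈ 198°).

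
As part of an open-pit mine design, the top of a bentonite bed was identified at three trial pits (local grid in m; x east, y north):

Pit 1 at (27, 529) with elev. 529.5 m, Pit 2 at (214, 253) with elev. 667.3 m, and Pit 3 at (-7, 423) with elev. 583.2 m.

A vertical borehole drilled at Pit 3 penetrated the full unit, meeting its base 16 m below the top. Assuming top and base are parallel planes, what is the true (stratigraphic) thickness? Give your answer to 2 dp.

Two edge vectors: Pit 1→Pit 2 = (187, -276, 137.8), Pit 1→Pit 3 = (-34, -106, 53.7).
Normal n = (Pit 1→Pit 2) × (Pit 1→Pit 3) = (-214.4, -14727.1, -29206).
So ∂z/∂x = −n_x/n_z = −0.00734 and ∂z/∂y = −n_y/n_z = −0.50425.
|∇z| = √(a²+b²) = 0.50430, so dip δ = arctan(0.50430) = 26.76°.
True thickness = vertical thickness × cos δ = 16 × cos 26.76° = 14.29 m.

14.29 m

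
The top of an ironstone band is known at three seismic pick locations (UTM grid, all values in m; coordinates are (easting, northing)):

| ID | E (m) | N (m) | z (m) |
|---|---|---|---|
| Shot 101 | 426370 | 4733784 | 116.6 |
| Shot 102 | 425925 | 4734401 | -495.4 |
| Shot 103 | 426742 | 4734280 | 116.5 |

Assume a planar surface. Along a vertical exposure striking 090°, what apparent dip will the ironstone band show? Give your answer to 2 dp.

Let the plane be z = a·E + b·N + c.
Shot 102−Shot 101: −445a + 617b = −612;  Shot 103−Shot 101: 372a + 496b = −0.1.
Solving gives a = 0.67406, b = −0.50574.
Unit vector along 090° is (sin 90°, cos 90°) = (1.0000, 0.0000).
Slope in that direction = a·(1.0000) + b·(0.0000) = 0.67406.
Apparent dip = arctan|0.67406| = 33.98° (true dip is 40.1°, so apparent ≤ true as expected).

33.98°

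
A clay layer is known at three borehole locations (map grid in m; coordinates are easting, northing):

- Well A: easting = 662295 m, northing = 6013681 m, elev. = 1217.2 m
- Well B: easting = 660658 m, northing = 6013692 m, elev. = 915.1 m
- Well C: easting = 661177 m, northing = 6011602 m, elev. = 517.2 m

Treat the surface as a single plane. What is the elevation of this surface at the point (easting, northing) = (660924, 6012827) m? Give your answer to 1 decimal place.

759.9 m

Let the plane be z = a·easting + b·northing + c.
Well B−Well A: −1637a + 11b = −302.1;  Well C−Well A: −1118a − 2079b = −700.
Solving gives a = 0.186134791, b = 0.236604764.
Then c = 1217.2 − a·662295 − b·6013681 = −1544924.51.
At (660924, 6012827): z = 123021.0 + 1422663.5 − 1544924.51 = 759.9 m.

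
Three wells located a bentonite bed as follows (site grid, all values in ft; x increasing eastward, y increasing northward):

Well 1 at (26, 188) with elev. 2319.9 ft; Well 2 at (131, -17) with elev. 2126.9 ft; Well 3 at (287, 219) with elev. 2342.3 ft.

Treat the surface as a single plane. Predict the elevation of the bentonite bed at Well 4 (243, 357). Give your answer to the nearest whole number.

Two edge vectors: Well 1→Well 2 = (105, -205, -193), Well 1→Well 3 = (261, 31, 22.4).
Normal n = (Well 1→Well 2) × (Well 1→Well 3) = (1391, -52725, 56760).
So ∂z/∂x = −n_x/n_z = −0.02451 and ∂z/∂y = −n_y/n_z = 0.92891.
Intercept c from Well 1: 2319.9 + 0.64 − 174.64 = 2145.90.
At (243, 357): z = −6.0 + 331.6 + 2145.90 = 2471.6 ft.

2472 ft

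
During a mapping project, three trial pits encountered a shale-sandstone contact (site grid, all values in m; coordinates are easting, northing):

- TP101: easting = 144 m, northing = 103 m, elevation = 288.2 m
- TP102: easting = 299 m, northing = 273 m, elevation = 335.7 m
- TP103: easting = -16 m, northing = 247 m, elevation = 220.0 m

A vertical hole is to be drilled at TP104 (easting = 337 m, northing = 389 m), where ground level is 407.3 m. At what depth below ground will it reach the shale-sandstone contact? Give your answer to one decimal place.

64.4 m

Let the plane be z = a·easting + b·northing + c.
TP102−TP101: 155a + 170b = 47.5;  TP103−TP101: −160a + 144b = −68.2.
Solving gives a = 0.37225, b = −0.06000.
Then c = 288.2 − a·144 − b·103 = 240.78.
At (337, 389): z_contact = 125.45 − 23.34 + 240.78 = 342.89 m.
Depth below ground = 407.3 − 342.89 = 64.4 m.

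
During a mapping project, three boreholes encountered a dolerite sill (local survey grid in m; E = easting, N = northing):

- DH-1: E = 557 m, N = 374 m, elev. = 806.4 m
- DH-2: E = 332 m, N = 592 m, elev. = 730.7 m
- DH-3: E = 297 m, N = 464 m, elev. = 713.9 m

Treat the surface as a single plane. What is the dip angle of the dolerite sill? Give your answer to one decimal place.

Let the plane be z = a·E + b·N + c.
DH-2−DH-1: −225a + 218b = −75.7;  DH-3−DH-1: −260a + 90b = −92.5.
Solving gives a = 0.36651, b = 0.03103.
Gradient magnitude |∇z| = √(a² + b²) = √(0.13433 + 0.00096) = 0.36782.
True dip = arctan(0.36782) = 20.2°, dipping toward W (azimuth ≈ 265°).

20.2°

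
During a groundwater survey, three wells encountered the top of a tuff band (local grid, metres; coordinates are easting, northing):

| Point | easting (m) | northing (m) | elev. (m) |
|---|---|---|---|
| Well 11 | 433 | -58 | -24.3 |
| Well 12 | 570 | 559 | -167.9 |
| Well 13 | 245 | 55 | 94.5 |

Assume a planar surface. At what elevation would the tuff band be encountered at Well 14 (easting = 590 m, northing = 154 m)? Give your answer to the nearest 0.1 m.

Two edge vectors: Well 11→Well 12 = (137, 617, -143.6), Well 11→Well 13 = (-188, 113, 118.8).
Normal n = (Well 11→Well 12) × (Well 11→Well 13) = (89526.4, 10721.2, 131477).
So ∂z/∂easting = −n_x/n_z = −0.68093 and ∂z/∂northing = −n_y/n_z = −0.08154.
Intercept c from Well 11: -24.3 + 294.84 − 4.73 = 265.81.
At (590, 154): z = −401.7 − 12.6 + 265.81 = -148.5 m.

-148.5 m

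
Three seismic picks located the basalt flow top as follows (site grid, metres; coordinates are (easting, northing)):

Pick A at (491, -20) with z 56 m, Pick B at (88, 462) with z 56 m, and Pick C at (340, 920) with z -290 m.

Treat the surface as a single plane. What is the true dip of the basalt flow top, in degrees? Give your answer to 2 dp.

35.39°

Two edge vectors: Pick A→Pick B = (-403, 482, 0), Pick A→Pick C = (-151, 940, -346).
Normal n = (Pick A→Pick B) × (Pick A→Pick C) = (-166772, -139438, -306038).
So ∂z/∂E = −n_x/n_z = −0.54494 and ∂z/∂N = −n_y/n_z = −0.45562.
Gradient magnitude |∇z| = √(a² + b²) = √(0.29696 + 0.20759) = 0.71032.
True dip = arctan(0.71032) = 35.39°, dipping toward NE (azimuth ≈ 050°).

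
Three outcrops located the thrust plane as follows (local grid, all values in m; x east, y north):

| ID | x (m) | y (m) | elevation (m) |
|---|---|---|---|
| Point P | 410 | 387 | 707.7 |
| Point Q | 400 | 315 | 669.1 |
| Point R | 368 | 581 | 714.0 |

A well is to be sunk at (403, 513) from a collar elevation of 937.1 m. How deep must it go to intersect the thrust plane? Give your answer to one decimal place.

196.6 m

Two edge vectors: Point P→Point Q = (-10, -72, -38.6), Point P→Point R = (-42, 194, 6.3).
Normal n = (Point P→Point Q) × (Point P→Point R) = (7034.8, 1684.2, -4964).
So ∂z/∂x = −n_x/n_z = 1.41716 and ∂z/∂y = −n_y/n_z = 0.33928.
Intercept c from Point P: 707.7 − 581.04 − 131.30 = −4.64.
At (403, 513): z_contact = 571.12 + 174.05 − 4.64 = 740.53 m.
Depth below ground = 937.1 − 740.53 = 196.6 m.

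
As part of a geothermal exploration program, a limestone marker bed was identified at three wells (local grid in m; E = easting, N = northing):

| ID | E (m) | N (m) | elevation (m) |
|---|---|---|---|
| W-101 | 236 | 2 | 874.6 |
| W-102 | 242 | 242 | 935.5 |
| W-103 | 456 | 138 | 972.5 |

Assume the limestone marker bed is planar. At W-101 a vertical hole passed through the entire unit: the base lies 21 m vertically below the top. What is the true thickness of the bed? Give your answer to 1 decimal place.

Two edge vectors: W-101→W-102 = (6, 240, 60.9), W-101→W-103 = (220, 136, 97.9).
Normal n = (W-101→W-102) × (W-101→W-103) = (15213.6, 12810.6, -51984).
So ∂z/∂E = −n_x/n_z = 0.29266 and ∂z/∂N = −n_y/n_z = 0.24643.
|∇z| = √(a²+b²) = 0.38259, so dip δ = arctan(0.38259) = 20.94°.
True thickness = vertical thickness × cos δ = 21 × cos 20.94° = 19.6 m.

19.6 m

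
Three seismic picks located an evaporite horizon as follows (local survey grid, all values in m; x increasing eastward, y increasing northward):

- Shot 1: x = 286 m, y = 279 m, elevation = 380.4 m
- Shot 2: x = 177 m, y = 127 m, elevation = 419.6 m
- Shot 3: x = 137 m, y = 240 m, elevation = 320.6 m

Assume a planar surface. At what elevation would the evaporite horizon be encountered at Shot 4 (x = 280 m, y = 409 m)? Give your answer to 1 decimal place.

Let the plane be z = a·x + b·y + c.
Shot 2−Shot 1: −109a − 152b = 39.2;  Shot 3−Shot 1: −149a − 39b = −59.8.
Solving gives a = 0.57718, b = −0.67179.
Then c = 380.4 − a·286 − b·279 = 402.76.
At (280, 409): z = 161.6 − 274.8 + 402.76 = 289.6 m.

289.6 m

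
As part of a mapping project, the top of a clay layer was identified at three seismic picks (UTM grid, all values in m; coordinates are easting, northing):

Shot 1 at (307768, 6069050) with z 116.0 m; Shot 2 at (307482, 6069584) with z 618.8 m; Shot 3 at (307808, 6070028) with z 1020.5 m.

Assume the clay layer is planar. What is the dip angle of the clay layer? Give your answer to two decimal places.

42.81°

Two edge vectors: Shot 1→Shot 2 = (-286, 534, 502.8), Shot 1→Shot 3 = (40, 978, 904.5).
Normal n = (Shot 1→Shot 2) × (Shot 1→Shot 3) = (-8735.4, 278799, -301068).
So ∂z/∂easting = −n_x/n_z = −0.02901 and ∂z/∂northing = −n_y/n_z = 0.92603.
Gradient magnitude |∇z| = √(a² + b²) = √(0.00084 + 0.85754) = 0.92649.
True dip = arctan(0.92649) = 42.81°, dipping toward S (azimuth ≈ 178°).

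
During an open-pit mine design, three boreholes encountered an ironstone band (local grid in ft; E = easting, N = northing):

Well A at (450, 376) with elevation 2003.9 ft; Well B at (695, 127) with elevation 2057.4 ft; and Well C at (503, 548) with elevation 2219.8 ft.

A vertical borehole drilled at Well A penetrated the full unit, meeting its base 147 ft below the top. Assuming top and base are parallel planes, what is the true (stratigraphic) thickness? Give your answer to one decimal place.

83.3 ft

Let the plane be z = a·E + b·N + c.
Well B−Well A: 245a − 249b = 53.5;  Well C−Well A: 53a + 172b = 215.9.
Solving gives a = 1.13778, b = 0.90464.
|∇z| = √(a²+b²) = 1.45358, so dip δ = arctan(1.45358) = 55.47°.
True thickness = vertical thickness × cos δ = 147 × cos 55.47° = 83.3 ft.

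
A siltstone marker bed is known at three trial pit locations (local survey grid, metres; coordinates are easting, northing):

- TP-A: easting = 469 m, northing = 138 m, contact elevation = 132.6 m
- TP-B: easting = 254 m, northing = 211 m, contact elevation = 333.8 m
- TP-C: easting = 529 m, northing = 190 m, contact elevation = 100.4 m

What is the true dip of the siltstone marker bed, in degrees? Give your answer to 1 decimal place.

41.6°

Let the plane be z = a·easting + b·northing + c.
TP-B−TP-A: −215a + 73b = 201.2;  TP-C−TP-A: 60a + 52b = −32.2.
Solving gives a = −0.82346, b = 0.33091.
Gradient magnitude |∇z| = √(a² + b²) = √(0.67808 + 0.10950) = 0.88746.
True dip = arctan(0.88746) = 41.6°, dipping toward ESE (azimuth ≈ 112°).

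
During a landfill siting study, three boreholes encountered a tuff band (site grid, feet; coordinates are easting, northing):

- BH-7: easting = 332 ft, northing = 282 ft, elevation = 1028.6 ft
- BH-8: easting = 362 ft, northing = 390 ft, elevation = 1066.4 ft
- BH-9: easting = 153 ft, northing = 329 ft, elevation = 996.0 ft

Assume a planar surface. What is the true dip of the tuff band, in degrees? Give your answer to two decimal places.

20.72°

Two edge vectors: BH-7→BH-8 = (30, 108, 37.8), BH-7→BH-9 = (-179, 47, -32.6).
Normal n = (BH-7→BH-8) × (BH-7→BH-9) = (-5297.4, -5788.2, 20742).
So ∂z/∂easting = −n_x/n_z = 0.25539 and ∂z/∂northing = −n_y/n_z = 0.27906.
Gradient magnitude |∇z| = √(a² + b²) = √(0.06523 + 0.07787) = 0.37828.
True dip = arctan(0.37828) = 20.72°, dipping toward SW (azimuth ≈ 222°).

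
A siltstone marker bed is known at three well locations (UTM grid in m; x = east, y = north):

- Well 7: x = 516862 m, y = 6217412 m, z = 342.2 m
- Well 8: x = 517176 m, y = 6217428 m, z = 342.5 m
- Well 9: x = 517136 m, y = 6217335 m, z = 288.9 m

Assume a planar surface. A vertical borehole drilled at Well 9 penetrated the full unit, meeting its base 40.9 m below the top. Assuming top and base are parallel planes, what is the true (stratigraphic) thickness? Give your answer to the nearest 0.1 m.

Let the plane be z = a·x + b·y + c.
Well 8−Well 7: 314a + 16b = 0.3;  Well 9−Well 7: 274a − 77b = −53.3.
Solving gives a = −0.02905, b = 0.58884.
|∇z| = √(a²+b²) = 0.58955, so dip δ = arctan(0.58955) = 30.52°.
True thickness = vertical thickness × cos δ = 40.9 × cos 30.52° = 35.2 m.

35.2 m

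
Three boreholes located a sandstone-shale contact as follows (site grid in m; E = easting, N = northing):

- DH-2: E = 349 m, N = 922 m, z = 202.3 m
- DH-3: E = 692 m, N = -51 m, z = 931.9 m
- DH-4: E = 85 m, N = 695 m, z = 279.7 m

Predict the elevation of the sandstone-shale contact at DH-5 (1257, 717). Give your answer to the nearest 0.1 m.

Two edge vectors: DH-2→DH-3 = (343, -973, 729.6), DH-2→DH-4 = (-264, -227, 77.4).
Normal n = (DH-2→DH-3) × (DH-2→DH-4) = (90309, -219162.6, -334733).
So ∂z/∂E = −n_x/n_z = 0.269794 and ∂z/∂N = −n_y/n_z = −0.654739.
Intercept c from DH-2: 202.3 − 94.16 + 603.67 = 711.81.
At (1257, 717): z = 339.1 − 469.4 + 711.81 = 581.5 m.

581.5 m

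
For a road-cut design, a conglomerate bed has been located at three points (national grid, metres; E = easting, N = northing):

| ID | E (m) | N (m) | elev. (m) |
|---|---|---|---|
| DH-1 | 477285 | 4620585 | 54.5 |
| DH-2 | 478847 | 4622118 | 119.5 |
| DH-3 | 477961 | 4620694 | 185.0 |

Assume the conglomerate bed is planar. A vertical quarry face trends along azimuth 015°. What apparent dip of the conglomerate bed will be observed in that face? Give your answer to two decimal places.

Let the plane be z = a·E + b·N + c.
DH-2−DH-1: 1562a + 1533b = 65;  DH-3−DH-1: 676a + 109b = 130.5.
Solving gives a = 0.22282, b = −0.18463.
Unit vector along 015° is (sin 15°, cos 15°) = (0.2588, 0.9659).
Slope in that direction = a·(0.2588) + b·(0.9659) = −0.12067.
Apparent dip = arctan|0.12067| = 6.88° (true dip is 16.1°, so apparent ≤ true as expected).

6.88°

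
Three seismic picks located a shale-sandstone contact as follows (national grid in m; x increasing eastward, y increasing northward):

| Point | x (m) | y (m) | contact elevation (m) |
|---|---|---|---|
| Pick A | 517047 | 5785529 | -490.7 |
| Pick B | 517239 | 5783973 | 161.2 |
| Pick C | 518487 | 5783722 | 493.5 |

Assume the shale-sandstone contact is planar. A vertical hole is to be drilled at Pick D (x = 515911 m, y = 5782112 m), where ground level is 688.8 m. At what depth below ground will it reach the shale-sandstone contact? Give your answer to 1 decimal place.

Let the plane be z = a·x + b·y + c.
Pick B−Pick A: 192a − 1556b = 651.9;  Pick C−Pick A: 1440a − 1807b = 984.2.
Solving gives a = 0.186636028, b = −0.395929230.
Then c = -490.7 − a·517047 − b·5785529 = 2193669.75.
At (515911, 5782112): z_contact = 96287.58 − 2289307.15 + 2193669.75 = 650.17 m.
Depth below ground = 688.8 − 650.17 = 38.6 m.

38.6 m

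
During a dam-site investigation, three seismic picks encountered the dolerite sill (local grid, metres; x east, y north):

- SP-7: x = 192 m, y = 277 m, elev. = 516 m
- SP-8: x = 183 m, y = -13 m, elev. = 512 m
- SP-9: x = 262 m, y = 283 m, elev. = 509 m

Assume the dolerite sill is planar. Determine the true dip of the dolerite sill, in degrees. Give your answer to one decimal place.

5.9°

Let the plane be z = a·x + b·y + c.
SP-8−SP-7: −9a − 290b = −4;  SP-9−SP-7: 70a + 6b = −7.
Solving gives a = −0.10145, b = 0.01694.
Gradient magnitude |∇z| = √(a² + b²) = √(0.01029 + 0.00029) = 0.10286.
True dip = arctan(0.10286) = 5.9°, dipping toward E (azimuth ≈ 099°).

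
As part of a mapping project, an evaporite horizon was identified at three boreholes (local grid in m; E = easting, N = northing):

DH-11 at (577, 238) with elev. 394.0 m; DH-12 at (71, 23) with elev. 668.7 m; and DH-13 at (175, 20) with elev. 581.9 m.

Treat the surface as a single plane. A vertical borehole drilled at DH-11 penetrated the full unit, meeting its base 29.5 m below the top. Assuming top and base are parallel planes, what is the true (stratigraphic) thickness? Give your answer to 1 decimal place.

20.5 m

Let the plane be z = a·E + b·N + c.
DH-12−DH-11: −506a − 215b = 274.7;  DH-13−DH-11: −402a − 218b = 187.9.
Solving gives a = −0.81607, b = 0.64293.
|∇z| = √(a²+b²) = 1.03891, so dip δ = arctan(1.03891) = 46.09°.
True thickness = vertical thickness × cos δ = 29.5 × cos 46.09° = 20.5 m.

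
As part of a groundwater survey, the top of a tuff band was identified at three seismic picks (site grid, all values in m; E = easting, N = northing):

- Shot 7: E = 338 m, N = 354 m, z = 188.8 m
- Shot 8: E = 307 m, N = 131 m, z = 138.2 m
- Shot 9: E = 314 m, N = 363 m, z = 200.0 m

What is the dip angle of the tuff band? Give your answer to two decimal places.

24.54°

Let the plane be z = a·E + b·N + c.
Shot 8−Shot 7: −31a − 223b = −50.6;  Shot 9−Shot 7: −24a + 9b = 11.2.
Solving gives a = −0.36267, b = 0.27732.
Gradient magnitude |∇z| = √(a² + b²) = √(0.13153 + 0.07691) = 0.45655.
True dip = arctan(0.45655) = 24.54°, dipping toward SE (azimuth ≈ 127°).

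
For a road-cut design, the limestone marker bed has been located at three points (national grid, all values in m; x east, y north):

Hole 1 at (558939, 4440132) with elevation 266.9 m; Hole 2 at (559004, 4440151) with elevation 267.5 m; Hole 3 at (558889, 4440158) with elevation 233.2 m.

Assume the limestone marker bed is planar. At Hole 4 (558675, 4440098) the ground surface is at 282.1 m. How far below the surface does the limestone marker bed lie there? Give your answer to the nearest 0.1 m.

53.0 m

Two edge vectors: Hole 1→Hole 2 = (65, 19, 0.6), Hole 1→Hole 3 = (-50, 26, -33.7).
Normal n = (Hole 1→Hole 2) × (Hole 1→Hole 3) = (-655.9, 2160.5, 2640).
So ∂z/∂x = −n_x/n_z = 0.248446970 and ∂z/∂y = −n_y/n_z = −0.818371212.
Intercept c from Hole 1: 266.9 − 138866.70 + 3633676.21 = 3495076.41.
At (558675, 4440098): z_contact = 138801.11 − 3633648.38 + 3495076.41 = 229.13 m.
Depth below ground = 282.1 − 229.13 = 53.0 m.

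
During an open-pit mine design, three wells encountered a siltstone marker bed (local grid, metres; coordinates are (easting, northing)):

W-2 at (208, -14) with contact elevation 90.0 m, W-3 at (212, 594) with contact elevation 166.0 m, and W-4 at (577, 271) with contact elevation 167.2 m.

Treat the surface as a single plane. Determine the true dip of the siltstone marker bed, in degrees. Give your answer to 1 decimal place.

Let the plane be z = a·E + b·N + c.
W-3−W-2: 4a + 608b = 76;  W-4−W-2: 369a + 285b = 77.2.
Solving gives a = 0.11324, b = 0.12425.
Gradient magnitude |∇z| = √(a² + b²) = √(0.01282 + 0.01544) = 0.16812.
True dip = arctan(0.16812) = 9.5°, dipping toward SW (azimuth ≈ 222°).

9.5°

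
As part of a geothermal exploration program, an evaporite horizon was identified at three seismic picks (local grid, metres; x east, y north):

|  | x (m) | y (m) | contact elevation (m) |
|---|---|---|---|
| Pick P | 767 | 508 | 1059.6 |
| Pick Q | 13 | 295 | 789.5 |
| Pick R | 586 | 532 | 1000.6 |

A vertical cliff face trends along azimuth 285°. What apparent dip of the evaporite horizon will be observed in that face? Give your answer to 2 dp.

Let the plane be z = a·x + b·y + c.
Pick Q−Pick P: −754a − 213b = −270.1;  Pick R−Pick P: −181a + 24b = −59.
Solving gives a = 0.33627, b = 0.07771.
Unit vector along 285° is (sin 285°, cos 285°) = (-0.9659, 0.2588).
Slope in that direction = a·(-0.9659) + b·(0.2588) = −0.30470.
Apparent dip = arctan|0.30470| = 16.95° (true dip is 19.0°, so apparent ≤ true as expected).

16.95°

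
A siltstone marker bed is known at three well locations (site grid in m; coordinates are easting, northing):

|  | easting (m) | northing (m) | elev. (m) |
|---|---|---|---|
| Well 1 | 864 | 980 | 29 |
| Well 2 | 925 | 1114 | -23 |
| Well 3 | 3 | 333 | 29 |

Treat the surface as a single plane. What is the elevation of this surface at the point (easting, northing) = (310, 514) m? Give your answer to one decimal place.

58.3 m

Two edge vectors: Well 1→Well 2 = (61, 134, -52), Well 1→Well 3 = (-861, -647, 0).
Normal n = (Well 1→Well 2) × (Well 1→Well 3) = (-33644, 44772, 75907).
So ∂z/∂easting = −n_x/n_z = 0.443227 and ∂z/∂northing = −n_y/n_z = −0.589827.
Intercept c from Well 1: 29 − 382.95 + 578.03 = 224.08.
At (310, 514): z = 137.4 − 303.2 + 224.08 = 58.3 m.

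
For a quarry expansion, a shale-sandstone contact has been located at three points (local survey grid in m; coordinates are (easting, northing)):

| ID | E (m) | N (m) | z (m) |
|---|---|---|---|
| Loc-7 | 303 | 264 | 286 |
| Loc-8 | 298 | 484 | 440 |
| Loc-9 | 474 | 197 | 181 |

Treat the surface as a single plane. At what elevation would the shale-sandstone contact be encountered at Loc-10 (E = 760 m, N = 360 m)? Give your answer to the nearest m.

Let the plane be z = a·E + b·N + c.
Loc-8−Loc-7: −5a + 220b = 154;  Loc-9−Loc-7: 171a − 67b = −105.
Solving gives a = −0.34282, b = 0.69221.
Then c = 286 − a·303 − b·264 = 207.13.
At (760, 360): z = −260.5 + 249.2 + 207.13 = 195.8 m.

196 m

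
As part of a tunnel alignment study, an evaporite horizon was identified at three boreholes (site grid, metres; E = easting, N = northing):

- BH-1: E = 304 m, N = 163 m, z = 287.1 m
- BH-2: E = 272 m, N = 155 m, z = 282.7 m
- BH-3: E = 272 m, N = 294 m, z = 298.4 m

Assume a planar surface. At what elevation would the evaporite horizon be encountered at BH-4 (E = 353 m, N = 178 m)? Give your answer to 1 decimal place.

294.1 m

Two edge vectors: BH-1→BH-2 = (-32, -8, -4.4), BH-1→BH-3 = (-32, 131, 11.3).
Normal n = (BH-1→BH-2) × (BH-1→BH-3) = (486, 502.4, -4448).
So ∂z/∂E = −n_x/n_z = 0.10926 and ∂z/∂N = −n_y/n_z = 0.11295.
Intercept c from BH-1: 287.1 − 33.22 − 18.41 = 235.47.
At (353, 178): z = 38.6 + 20.1 + 235.47 = 294.1 m.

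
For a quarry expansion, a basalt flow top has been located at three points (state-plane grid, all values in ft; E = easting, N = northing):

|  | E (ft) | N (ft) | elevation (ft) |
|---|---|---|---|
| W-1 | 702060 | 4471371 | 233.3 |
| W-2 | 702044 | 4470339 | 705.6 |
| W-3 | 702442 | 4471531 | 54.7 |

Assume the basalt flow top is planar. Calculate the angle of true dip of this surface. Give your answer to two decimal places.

28.00°

Let the plane be z = a·E + b·N + c.
W-2−W-1: −16a − 1032b = 472.3;  W-3−W-1: 382a + 160b = −178.6.
Solving gives a = −0.27765, b = −0.45335.
Gradient magnitude |∇z| = √(a² + b²) = √(0.07709 + 0.20553) = 0.53162.
True dip = arctan(0.53162) = 28.00°, dipping toward NNE (azimuth ≈ 031°).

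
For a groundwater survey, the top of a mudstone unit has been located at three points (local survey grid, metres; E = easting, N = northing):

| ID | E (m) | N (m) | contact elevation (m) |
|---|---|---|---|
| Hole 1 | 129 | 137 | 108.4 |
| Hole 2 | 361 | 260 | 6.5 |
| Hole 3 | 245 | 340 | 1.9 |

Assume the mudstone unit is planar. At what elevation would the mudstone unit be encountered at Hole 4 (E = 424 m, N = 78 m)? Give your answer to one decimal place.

Two edge vectors: Hole 1→Hole 2 = (232, 123, -101.9), Hole 1→Hole 3 = (116, 203, -106.5).
Normal n = (Hole 1→Hole 2) × (Hole 1→Hole 3) = (7586.2, 12887.6, 32828).
So ∂z/∂E = −n_x/n_z = −0.23109 and ∂z/∂N = −n_y/n_z = −0.39258.
Intercept c from Hole 1: 108.4 + 29.81 + 53.78 = 191.99.
At (424, 78): z = −98.0 − 30.6 + 191.99 = 63.4 m.

63.4 m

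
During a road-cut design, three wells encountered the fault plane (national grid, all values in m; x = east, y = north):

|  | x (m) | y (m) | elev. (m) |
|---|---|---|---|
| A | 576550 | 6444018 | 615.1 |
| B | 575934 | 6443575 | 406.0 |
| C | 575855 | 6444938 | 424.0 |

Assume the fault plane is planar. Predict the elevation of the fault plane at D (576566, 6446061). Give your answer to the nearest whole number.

685 m

Two edge vectors: A→B = (-616, -443, -209.1), A→C = (-695, 920, -191.1).
Normal n = (A→B) × (A→C) = (277029.3, 27606.9, -874605).
So ∂z/∂x = −n_x/n_z = 0.31674790 and ∂z/∂y = −n_y/n_z = 0.03156499.
Intercept c from A: 615.1 − 182621.00 − 203405.38 = −385411.28.
At (576566, 6446061): z = 182626.1 + 203469.9 − 385411.28 = 684.7 m.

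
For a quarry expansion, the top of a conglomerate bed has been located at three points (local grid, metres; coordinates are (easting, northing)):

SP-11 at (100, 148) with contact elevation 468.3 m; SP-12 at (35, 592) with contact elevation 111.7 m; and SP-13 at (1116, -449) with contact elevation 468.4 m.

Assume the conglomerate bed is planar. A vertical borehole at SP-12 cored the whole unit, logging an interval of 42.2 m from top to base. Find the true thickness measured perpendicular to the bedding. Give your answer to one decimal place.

Let the plane be z = a·E + b·N + c.
SP-12−SP-11: −65a + 444b = −356.6;  SP-13−SP-11: 1016a − 597b = 0.1.
Solving gives a = −0.51624, b = −0.87873.
|∇z| = √(a²+b²) = 1.01915, so dip δ = arctan(1.01915) = 45.54°.
True thickness = vertical thickness × cos δ = 42.2 × cos 45.54° = 29.6 m.

29.6 m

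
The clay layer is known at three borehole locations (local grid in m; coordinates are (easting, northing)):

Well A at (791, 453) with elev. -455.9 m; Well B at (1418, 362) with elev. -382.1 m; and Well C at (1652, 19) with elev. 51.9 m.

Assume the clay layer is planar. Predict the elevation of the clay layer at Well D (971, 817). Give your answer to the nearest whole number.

-948 m

Let the plane be z = a·E + b·N + c.
Well B−Well A: 627a − 91b = 73.8;  Well C−Well A: 861a − 434b = 507.8.
Solving gives a = −0.07318, b = −1.31523.
Then c = -455.9 − a·791 − b·453 = 197.79.
At (971, 817): z = −71.1 − 1074.5 + 197.79 = -947.8 m.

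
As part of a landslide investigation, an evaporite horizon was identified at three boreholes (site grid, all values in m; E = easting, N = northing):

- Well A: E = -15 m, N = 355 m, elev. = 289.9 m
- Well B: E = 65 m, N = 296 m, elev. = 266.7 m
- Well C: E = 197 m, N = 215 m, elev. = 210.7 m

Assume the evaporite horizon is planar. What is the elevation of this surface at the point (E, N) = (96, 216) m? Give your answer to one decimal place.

Two edge vectors: Well A→Well B = (80, -59, -23.2), Well A→Well C = (212, -140, -79.2).
Normal n = (Well A→Well B) × (Well A→Well C) = (1424.8, 1417.6, 1308).
So ∂z/∂E = −n_x/n_z = −1.08930 and ∂z/∂N = −n_y/n_z = −1.08379.
Intercept c from Well A: 289.9 − 16.34 + 384.75 = 658.31.
At (96, 216): z = −104.6 − 234.1 + 658.31 = 319.6 m.

319.6 m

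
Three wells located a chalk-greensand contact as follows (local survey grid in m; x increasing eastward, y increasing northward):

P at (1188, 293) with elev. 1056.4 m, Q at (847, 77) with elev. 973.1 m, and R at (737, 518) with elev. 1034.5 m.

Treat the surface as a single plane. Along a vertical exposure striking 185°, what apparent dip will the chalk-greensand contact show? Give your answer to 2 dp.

Let the plane be z = a·x + b·y + c.
Q−P: −341a − 216b = −83.3;  R−P: −451a + 225b = −21.9.
Solving gives a = 0.13479, b = 0.17285.
Unit vector along 185° is (sin 185°, cos 185°) = (-0.0872, -0.9962).
Slope in that direction = a·(-0.0872) + b·(-0.9962) = −0.18394.
Apparent dip = arctan|0.18394| = 10.42° (true dip is 12.4°, so apparent ≤ true as expected).

10.42°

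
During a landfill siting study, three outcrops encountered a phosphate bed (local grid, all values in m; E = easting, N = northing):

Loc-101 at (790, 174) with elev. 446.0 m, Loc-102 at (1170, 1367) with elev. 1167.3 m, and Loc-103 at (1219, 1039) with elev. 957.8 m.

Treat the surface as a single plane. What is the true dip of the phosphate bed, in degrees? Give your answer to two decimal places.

Two edge vectors: Loc-101→Loc-102 = (380, 1193, 721.3), Loc-101→Loc-103 = (429, 865, 511.8).
Normal n = (Loc-101→Loc-102) × (Loc-101→Loc-103) = (-13347.1, 114953.7, -183097).
So ∂z/∂E = −n_x/n_z = −0.07290 and ∂z/∂N = −n_y/n_z = 0.62783.
Gradient magnitude |∇z| = √(a² + b²) = √(0.00531 + 0.39417) = 0.63205.
True dip = arctan(0.63205) = 32.29°, dipping toward S (azimuth ≈ 173°).

32.29°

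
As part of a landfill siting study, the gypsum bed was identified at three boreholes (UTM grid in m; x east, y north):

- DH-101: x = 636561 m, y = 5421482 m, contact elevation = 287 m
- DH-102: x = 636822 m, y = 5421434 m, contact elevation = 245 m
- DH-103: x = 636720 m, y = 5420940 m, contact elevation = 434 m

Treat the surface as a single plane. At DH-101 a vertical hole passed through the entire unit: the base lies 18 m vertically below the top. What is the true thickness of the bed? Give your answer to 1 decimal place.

Let the plane be z = a·x + b·y + c.
DH-102−DH-101: 261a − 48b = −42;  DH-103−DH-101: 159a − 542b = 147.
Solving gives a = −0.22282, b = −0.33658.
|∇z| = √(a²+b²) = 0.40365, so dip δ = arctan(0.40365) = 21.98°.
True thickness = vertical thickness × cos δ = 18 × cos 21.98° = 16.7 m.

16.7 m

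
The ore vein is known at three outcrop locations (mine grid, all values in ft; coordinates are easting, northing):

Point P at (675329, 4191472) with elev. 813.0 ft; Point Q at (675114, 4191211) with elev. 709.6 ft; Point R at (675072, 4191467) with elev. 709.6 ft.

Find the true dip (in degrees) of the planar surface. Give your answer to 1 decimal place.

22.1°

Two edge vectors: Point P→Point Q = (-215, -261, -103.4), Point P→Point R = (-257, -5, -103.4).
Normal n = (Point P→Point Q) × (Point P→Point R) = (26470.4, 4342.8, -66002).
So ∂z/∂easting = −n_x/n_z = 0.40105 and ∂z/∂northing = −n_y/n_z = 0.06580.
Gradient magnitude |∇z| = √(a² + b²) = √(0.16084 + 0.00433) = 0.40642.
True dip = arctan(0.40642) = 22.1°, dipping toward W (azimuth ≈ 261°).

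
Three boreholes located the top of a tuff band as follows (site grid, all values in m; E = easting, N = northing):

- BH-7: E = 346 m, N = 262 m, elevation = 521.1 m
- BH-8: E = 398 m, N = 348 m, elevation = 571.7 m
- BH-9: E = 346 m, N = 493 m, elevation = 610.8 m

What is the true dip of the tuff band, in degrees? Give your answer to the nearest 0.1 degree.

27.0°

Two edge vectors: BH-7→BH-8 = (52, 86, 50.6), BH-7→BH-9 = (0, 231, 89.7).
Normal n = (BH-7→BH-8) × (BH-7→BH-9) = (-3974.4, -4664.4, 12012).
So ∂z/∂E = −n_x/n_z = 0.33087 and ∂z/∂N = −n_y/n_z = 0.38831.
Gradient magnitude |∇z| = √(a² + b²) = √(0.10947 + 0.15079) = 0.51016.
True dip = arctan(0.51016) = 27.0°, dipping toward SW (azimuth ≈ 220°).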